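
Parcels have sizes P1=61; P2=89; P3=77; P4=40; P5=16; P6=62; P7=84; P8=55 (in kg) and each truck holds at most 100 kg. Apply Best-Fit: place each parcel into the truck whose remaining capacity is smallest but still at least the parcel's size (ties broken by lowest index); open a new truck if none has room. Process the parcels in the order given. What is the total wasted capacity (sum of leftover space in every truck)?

116

P1 (61 kg) → truck 1 (remaining 39 kg)
P2 (89 kg) → truck 2 (remaining 11 kg)
P3 (77 kg) → truck 3 (remaining 23 kg)
P4 (40 kg) → truck 4 (remaining 60 kg)
P5 (16 kg) → truck 3 (remaining 7 kg)
P6 (62 kg) → truck 5 (remaining 38 kg)
P7 (84 kg) → truck 6 (remaining 16 kg)
P8 (55 kg) → truck 4 (remaining 5 kg)
6 trucks × 100 kg = 600 kg; used 484 kg; unused 116 kg.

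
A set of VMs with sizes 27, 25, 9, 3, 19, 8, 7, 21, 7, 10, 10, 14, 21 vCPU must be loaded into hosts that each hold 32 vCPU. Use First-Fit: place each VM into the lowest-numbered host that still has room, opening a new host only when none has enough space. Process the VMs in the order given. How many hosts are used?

7 hosts

host 1: place 27 vCPU, 5 vCPU left
host 2: place 25 vCPU, 7 vCPU left
host 3: place 9 vCPU, 23 vCPU left
host 1: place 3 vCPU, 2 vCPU left
host 3: place 19 vCPU, 4 vCPU left
host 4: place 8 vCPU, 24 vCPU left
host 2: place 7 vCPU, 0 vCPU left
host 4: place 21 vCPU, 3 vCPU left
host 5: place 7 vCPU, 25 vCPU left
host 5: place 10 vCPU, 15 vCPU left
host 5: place 10 vCPU, 5 vCPU left
host 6: place 14 vCPU, 18 vCPU left
host 7: place 21 vCPU, 11 vCPU left
Final hosts: [27,3] [25,7] [9,19] [8,21] [7,10,10] [14] [21].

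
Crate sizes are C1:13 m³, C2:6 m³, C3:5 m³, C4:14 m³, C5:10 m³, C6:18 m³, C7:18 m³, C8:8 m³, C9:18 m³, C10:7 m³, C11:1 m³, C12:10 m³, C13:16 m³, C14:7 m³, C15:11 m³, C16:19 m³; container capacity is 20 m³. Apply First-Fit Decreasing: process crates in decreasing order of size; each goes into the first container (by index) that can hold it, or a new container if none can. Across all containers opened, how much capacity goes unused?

19

Sorted descending: 19, 18, 18, 18, 16, 14, 13, 11, 10, 10, 8, 7, 7, 6, 5, 1.
container 1: place 19 m³, 1 m³ left
container 2: place 18 m³, 2 m³ left
container 3: place 18 m³, 2 m³ left
container 4: place 18 m³, 2 m³ left
container 5: place 16 m³, 4 m³ left
container 6: place 14 m³, 6 m³ left
container 7: place 13 m³, 7 m³ left
container 8: place 11 m³, 9 m³ left
container 9: place 10 m³, 10 m³ left
container 9: place 10 m³, 0 m³ left
container 8: place 8 m³, 1 m³ left
container 7: place 7 m³, 0 m³ left
container 10: place 7 m³, 13 m³ left
container 6: place 6 m³, 0 m³ left
container 10: place 5 m³, 8 m³ left
container 1: place 1 m³, 0 m³ left
10 containers × 20 m³ = 200 m³; used 181 m³; unused 19 m³.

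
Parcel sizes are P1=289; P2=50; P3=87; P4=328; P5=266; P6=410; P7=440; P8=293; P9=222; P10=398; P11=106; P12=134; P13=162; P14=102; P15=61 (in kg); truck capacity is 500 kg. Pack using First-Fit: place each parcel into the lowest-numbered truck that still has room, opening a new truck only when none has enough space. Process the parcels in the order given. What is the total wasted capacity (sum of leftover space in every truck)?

652

truck 1: place P1 (289 kg), 211 kg left
truck 1: place P2 (50 kg), 161 kg left
truck 1: place P3 (87 kg), 74 kg left
truck 2: place P4 (328 kg), 172 kg left
truck 3: place P5 (266 kg), 234 kg left
truck 4: place P6 (410 kg), 90 kg left
truck 5: place P7 (440 kg), 60 kg left
truck 6: place P8 (293 kg), 207 kg left
truck 3: place P9 (222 kg), 12 kg left
truck 7: place P10 (398 kg), 102 kg left
truck 2: place P11 (106 kg), 66 kg left
truck 6: place P12 (134 kg), 73 kg left
truck 8: place P13 (162 kg), 338 kg left
truck 7: place P14 (102 kg), 0 kg left
truck 1: place P15 (61 kg), 13 kg left
8 trucks × 500 kg = 4000 kg; used 3348 kg; unused 652 kg.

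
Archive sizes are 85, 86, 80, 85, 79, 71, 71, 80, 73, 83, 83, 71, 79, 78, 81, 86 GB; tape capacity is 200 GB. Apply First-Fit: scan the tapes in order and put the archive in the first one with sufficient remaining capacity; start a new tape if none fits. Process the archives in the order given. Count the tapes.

85 GB → tape 1 (remaining 115 GB)
86 GB → tape 1 (remaining 29 GB)
80 GB → tape 2 (remaining 120 GB)
85 GB → tape 2 (remaining 35 GB)
79 GB → tape 3 (remaining 121 GB)
71 GB → tape 3 (remaining 50 GB)
71 GB → tape 4 (remaining 129 GB)
80 GB → tape 4 (remaining 49 GB)
73 GB → tape 5 (remaining 127 GB)
83 GB → tape 5 (remaining 44 GB)
83 GB → tape 6 (remaining 117 GB)
71 GB → tape 6 (remaining 46 GB)
79 GB → tape 7 (remaining 121 GB)
78 GB → tape 7 (remaining 43 GB)
81 GB → tape 8 (remaining 119 GB)
86 GB → tape 8 (remaining 33 GB)

8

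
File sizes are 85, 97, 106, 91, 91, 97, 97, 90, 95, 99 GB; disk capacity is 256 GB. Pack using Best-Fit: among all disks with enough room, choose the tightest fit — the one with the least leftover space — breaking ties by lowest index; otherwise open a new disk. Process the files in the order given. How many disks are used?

85 GB → disk 1 (remaining 171 GB)
97 GB → disk 1 (remaining 74 GB)
106 GB → disk 2 (remaining 150 GB)
91 GB → disk 2 (remaining 59 GB)
91 GB → disk 3 (remaining 165 GB)
97 GB → disk 3 (remaining 68 GB)
97 GB → disk 4 (remaining 159 GB)
90 GB → disk 4 (remaining 69 GB)
95 GB → disk 5 (remaining 161 GB)
99 GB → disk 5 (remaining 62 GB)

5 disks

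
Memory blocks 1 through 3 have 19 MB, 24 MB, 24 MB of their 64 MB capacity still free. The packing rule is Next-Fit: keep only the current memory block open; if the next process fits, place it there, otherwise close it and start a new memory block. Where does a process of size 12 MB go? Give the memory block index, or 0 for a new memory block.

Next-Fit only looks at memory block 3, which has 24 MB free.
12 MB fits there.

3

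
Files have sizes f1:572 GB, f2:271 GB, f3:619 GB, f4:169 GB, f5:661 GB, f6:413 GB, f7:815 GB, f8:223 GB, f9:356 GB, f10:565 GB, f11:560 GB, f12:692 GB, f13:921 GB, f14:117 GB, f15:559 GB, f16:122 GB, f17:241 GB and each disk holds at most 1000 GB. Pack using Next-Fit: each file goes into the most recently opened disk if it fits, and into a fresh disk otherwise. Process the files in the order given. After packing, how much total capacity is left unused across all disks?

4124

f1 (572 GB) → disk 1 (remaining 428 GB)
f2 (271 GB) → disk 1 (remaining 157 GB)
f3 (619 GB) → disk 2 (remaining 381 GB)
f4 (169 GB) → disk 2 (remaining 212 GB)
f5 (661 GB) → disk 3 (remaining 339 GB)
f6 (413 GB) → disk 4 (remaining 587 GB)
f7 (815 GB) → disk 5 (remaining 185 GB)
f8 (223 GB) → disk 6 (remaining 777 GB)
f9 (356 GB) → disk 6 (remaining 421 GB)
f10 (565 GB) → disk 7 (remaining 435 GB)
f11 (560 GB) → disk 8 (remaining 440 GB)
f12 (692 GB) → disk 9 (remaining 308 GB)
f13 (921 GB) → disk 10 (remaining 79 GB)
f14 (117 GB) → disk 11 (remaining 883 GB)
f15 (559 GB) → disk 11 (remaining 324 GB)
f16 (122 GB) → disk 11 (remaining 202 GB)
f17 (241 GB) → disk 12 (remaining 759 GB)
12 disks × 1000 GB = 12000 GB; used 7876 GB; unused 4124 GB.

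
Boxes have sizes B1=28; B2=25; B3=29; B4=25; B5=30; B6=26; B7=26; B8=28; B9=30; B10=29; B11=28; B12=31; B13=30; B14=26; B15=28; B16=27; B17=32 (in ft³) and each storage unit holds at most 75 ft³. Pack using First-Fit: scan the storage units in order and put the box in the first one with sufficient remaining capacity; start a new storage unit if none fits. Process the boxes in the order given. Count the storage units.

9

storage unit 1: place B1 (28 ft³), 47 ft³ left
storage unit 1: place B2 (25 ft³), 22 ft³ left
storage unit 2: place B3 (29 ft³), 46 ft³ left
storage unit 2: place B4 (25 ft³), 21 ft³ left
storage unit 3: place B5 (30 ft³), 45 ft³ left
storage unit 3: place B6 (26 ft³), 19 ft³ left
storage unit 4: place B7 (26 ft³), 49 ft³ left
storage unit 4: place B8 (28 ft³), 21 ft³ left
storage unit 5: place B9 (30 ft³), 45 ft³ left
storage unit 5: place B10 (29 ft³), 16 ft³ left
storage unit 6: place B11 (28 ft³), 47 ft³ left
storage unit 6: place B12 (31 ft³), 16 ft³ left
storage unit 7: place B13 (30 ft³), 45 ft³ left
storage unit 7: place B14 (26 ft³), 19 ft³ left
storage unit 8: place B15 (28 ft³), 47 ft³ left
storage unit 8: place B16 (27 ft³), 20 ft³ left
storage unit 9: place B17 (32 ft³), 43 ft³ left
Final storage units: [28,25] [29,25] [30,26] [26,28] [30,29] [28,31] [30,26] [28,27] [32].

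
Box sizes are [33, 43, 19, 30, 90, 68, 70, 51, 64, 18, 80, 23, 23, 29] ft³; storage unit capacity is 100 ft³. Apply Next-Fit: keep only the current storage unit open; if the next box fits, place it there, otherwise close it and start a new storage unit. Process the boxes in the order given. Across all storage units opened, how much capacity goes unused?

33 ft³ → storage unit 1 (remaining 67 ft³)
43 ft³ → storage unit 1 (remaining 24 ft³)
19 ft³ → storage unit 1 (remaining 5 ft³)
30 ft³ → storage unit 2 (remaining 70 ft³)
90 ft³ → storage unit 3 (remaining 10 ft³)
68 ft³ → storage unit 4 (remaining 32 ft³)
70 ft³ → storage unit 5 (remaining 30 ft³)
51 ft³ → storage unit 6 (remaining 49 ft³)
64 ft³ → storage unit 7 (remaining 36 ft³)
18 ft³ → storage unit 7 (remaining 18 ft³)
80 ft³ → storage unit 8 (remaining 20 ft³)
23 ft³ → storage unit 9 (remaining 77 ft³)
23 ft³ → storage unit 9 (remaining 54 ft³)
29 ft³ → storage unit 9 (remaining 25 ft³)
9 storage units × 100 ft³ = 900 ft³; used 641 ft³; unused 259 ft³.

259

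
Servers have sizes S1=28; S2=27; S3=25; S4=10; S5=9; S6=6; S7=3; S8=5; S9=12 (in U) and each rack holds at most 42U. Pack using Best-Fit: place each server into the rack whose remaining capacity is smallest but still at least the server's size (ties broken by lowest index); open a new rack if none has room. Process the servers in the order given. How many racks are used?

3

Put S1 (28U) in rack 1; 14U remain.
Put S2 (27U) in rack 2; 15U remain.
Put S3 (25U) in rack 3; 17U remain.
Put S4 (10U) in rack 1; 4U remain.
Put S5 (9U) in rack 2; 6U remain.
Put S6 (6U) in rack 2; 0U remain.
Put S7 (3U) in rack 1; 1U remain.
Put S8 (5U) in rack 3; 12U remain.
Put S9 (12U) in rack 3; 0U remain.
Final racks: [28,10,3] [27,9,6] [25,5,12].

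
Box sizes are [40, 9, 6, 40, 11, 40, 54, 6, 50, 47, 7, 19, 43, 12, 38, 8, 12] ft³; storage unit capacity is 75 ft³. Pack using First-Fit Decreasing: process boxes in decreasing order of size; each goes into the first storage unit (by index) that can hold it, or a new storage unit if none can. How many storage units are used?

Sorted descending: 54, 50, 47, 43, 40, 40, 40, 38, 19, 12, 12, 11, 9, 8, 7, 6, 6.
54 ft³ → storage unit 1 (remaining 21 ft³)
50 ft³ → storage unit 2 (remaining 25 ft³)
47 ft³ → storage unit 3 (remaining 28 ft³)
43 ft³ → storage unit 4 (remaining 32 ft³)
40 ft³ → storage unit 5 (remaining 35 ft³)
40 ft³ → storage unit 6 (remaining 35 ft³)
40 ft³ → storage unit 7 (remaining 35 ft³)
38 ft³ → storage unit 8 (remaining 37 ft³)
19 ft³ → storage unit 1 (remaining 2 ft³)
12 ft³ → storage unit 2 (remaining 13 ft³)
12 ft³ → storage unit 2 (remaining 1 ft³)
11 ft³ → storage unit 3 (remaining 17 ft³)
9 ft³ → storage unit 3 (remaining 8 ft³)
8 ft³ → storage unit 3 (remaining 0 ft³)
7 ft³ → storage unit 4 (remaining 25 ft³)
6 ft³ → storage unit 4 (remaining 19 ft³)
6 ft³ → storage unit 4 (remaining 13 ft³)

8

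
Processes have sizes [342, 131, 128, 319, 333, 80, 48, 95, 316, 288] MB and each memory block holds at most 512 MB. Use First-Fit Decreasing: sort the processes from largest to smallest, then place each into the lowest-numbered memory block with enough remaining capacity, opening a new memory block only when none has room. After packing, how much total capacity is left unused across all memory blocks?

Sorted descending: 342, 333, 319, 316, 288, 131, 128, 95, 80, 48.
Put 342 MB in memory block 1; 170 MB remain.
Put 333 MB in memory block 2; 179 MB remain.
Put 319 MB in memory block 3; 193 MB remain.
Put 316 MB in memory block 4; 196 MB remain.
Put 288 MB in memory block 5; 224 MB remain.
Put 131 MB in memory block 1; 39 MB remain.
Put 128 MB in memory block 2; 51 MB remain.
Put 95 MB in memory block 3; 98 MB remain.
Put 80 MB in memory block 3; 18 MB remain.
Put 48 MB in memory block 2; 3 MB remain.
5 memory blocks × 512 MB = 2560 MB; used 2080 MB; unused 480 MB.

480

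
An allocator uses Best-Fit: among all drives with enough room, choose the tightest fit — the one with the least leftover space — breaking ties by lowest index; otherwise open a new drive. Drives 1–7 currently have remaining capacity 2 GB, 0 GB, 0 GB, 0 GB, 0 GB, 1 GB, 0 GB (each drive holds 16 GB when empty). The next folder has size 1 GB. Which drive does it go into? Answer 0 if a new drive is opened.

Drives with room: drive 1 (2 GB), drive 6 (1 GB).
Tightest fit is drive 6 with 1 GB free.

6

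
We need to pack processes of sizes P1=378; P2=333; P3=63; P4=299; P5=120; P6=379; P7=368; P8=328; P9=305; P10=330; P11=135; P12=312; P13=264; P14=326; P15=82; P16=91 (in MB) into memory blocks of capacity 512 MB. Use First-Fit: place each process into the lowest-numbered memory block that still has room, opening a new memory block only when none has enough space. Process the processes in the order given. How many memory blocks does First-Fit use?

memory block 1: place P1 (378 MB), 134 MB left
memory block 2: place P2 (333 MB), 179 MB left
memory block 1: place P3 (63 MB), 71 MB left
memory block 3: place P4 (299 MB), 213 MB left
memory block 2: place P5 (120 MB), 59 MB left
memory block 4: place P6 (379 MB), 133 MB left
memory block 5: place P7 (368 MB), 144 MB left
memory block 6: place P8 (328 MB), 184 MB left
memory block 7: place P9 (305 MB), 207 MB left
memory block 8: place P10 (330 MB), 182 MB left
memory block 3: place P11 (135 MB), 78 MB left
memory block 9: place P12 (312 MB), 200 MB left
memory block 10: place P13 (264 MB), 248 MB left
memory block 11: place P14 (326 MB), 186 MB left
memory block 4: place P15 (82 MB), 51 MB left
memory block 5: place P16 (91 MB), 53 MB left
Final memory blocks: [378,63] [333,120] [299,135] [379,82] [368,91] [328] [305] [330] [312] [264] [326].

11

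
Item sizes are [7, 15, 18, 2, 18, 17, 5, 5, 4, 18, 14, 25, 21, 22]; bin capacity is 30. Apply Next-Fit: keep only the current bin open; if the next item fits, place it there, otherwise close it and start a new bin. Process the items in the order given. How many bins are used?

9

bin 1: place 7, 23 left
bin 1: place 15, 8 left
bin 2: place 18, 12 left
bin 2: place 2, 10 left
bin 3: place 18, 12 left
bin 4: place 17, 13 left
bin 4: place 5, 8 left
bin 4: place 5, 3 left
bin 5: place 4, 26 left
bin 5: place 18, 8 left
bin 6: place 14, 16 left
bin 7: place 25, 5 left
bin 8: place 21, 9 left
bin 9: place 22, 8 left
Final bins: [7,15] [18,2] [18] [17,5,5] [4,18] [14] [25] [21] [22].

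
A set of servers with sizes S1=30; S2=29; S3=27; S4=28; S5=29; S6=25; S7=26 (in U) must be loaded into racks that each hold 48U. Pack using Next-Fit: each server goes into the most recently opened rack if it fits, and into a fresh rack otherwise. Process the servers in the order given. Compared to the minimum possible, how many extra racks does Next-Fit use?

0

Next-Fit: [30] [29] [27] [28] [29] [25] [26] → 7 racks.
7 servers exceed 24U (half the capacity), and no two of those can share a rack, so at least 7 racks are needed.
So 7 is already optimal.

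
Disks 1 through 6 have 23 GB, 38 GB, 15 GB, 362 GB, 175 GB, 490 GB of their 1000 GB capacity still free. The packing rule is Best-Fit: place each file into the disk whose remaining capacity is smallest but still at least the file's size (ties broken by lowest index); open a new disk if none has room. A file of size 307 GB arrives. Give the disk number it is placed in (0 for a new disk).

Disks with room: disk 4 (362 GB), disk 6 (490 GB).
Tightest fit is disk 4 with 362 GB free.

4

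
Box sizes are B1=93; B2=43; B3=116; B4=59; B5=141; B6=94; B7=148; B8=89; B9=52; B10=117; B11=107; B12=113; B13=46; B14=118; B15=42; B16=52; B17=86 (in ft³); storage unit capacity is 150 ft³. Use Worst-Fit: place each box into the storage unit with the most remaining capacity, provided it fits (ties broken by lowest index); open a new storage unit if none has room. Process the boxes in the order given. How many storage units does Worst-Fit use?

B1 (93 ft³) → storage unit 1 (remaining 57 ft³)
B2 (43 ft³) → storage unit 1 (remaining 14 ft³)
B3 (116 ft³) → storage unit 2 (remaining 34 ft³)
B4 (59 ft³) → storage unit 3 (remaining 91 ft³)
B5 (141 ft³) → storage unit 4 (remaining 9 ft³)
B6 (94 ft³) → storage unit 5 (remaining 56 ft³)
B7 (148 ft³) → storage unit 6 (remaining 2 ft³)
B8 (89 ft³) → storage unit 3 (remaining 2 ft³)
B9 (52 ft³) → storage unit 5 (remaining 4 ft³)
B10 (117 ft³) → storage unit 7 (remaining 33 ft³)
B11 (107 ft³) → storage unit 8 (remaining 43 ft³)
B12 (113 ft³) → storage unit 9 (remaining 37 ft³)
B13 (46 ft³) → storage unit 10 (remaining 104 ft³)
B14 (118 ft³) → storage unit 11 (remaining 32 ft³)
B15 (42 ft³) → storage unit 10 (remaining 62 ft³)
B16 (52 ft³) → storage unit 10 (remaining 10 ft³)
B17 (86 ft³) → storage unit 12 (remaining 64 ft³)

12 storage units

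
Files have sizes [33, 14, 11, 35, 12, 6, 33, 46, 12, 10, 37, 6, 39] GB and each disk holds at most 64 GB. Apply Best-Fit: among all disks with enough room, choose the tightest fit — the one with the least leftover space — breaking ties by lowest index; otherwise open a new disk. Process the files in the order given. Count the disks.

6 disks

disk 1: place 33 GB, 31 GB left
disk 1: place 14 GB, 17 GB left
disk 1: place 11 GB, 6 GB left
disk 2: place 35 GB, 29 GB left
disk 2: place 12 GB, 17 GB left
disk 1: place 6 GB, 0 GB left
disk 3: place 33 GB, 31 GB left
disk 4: place 46 GB, 18 GB left
disk 2: place 12 GB, 5 GB left
disk 4: place 10 GB, 8 GB left
disk 5: place 37 GB, 27 GB left
disk 4: place 6 GB, 2 GB left
disk 6: place 39 GB, 25 GB left
Final disks: [33,14,11,6] [35,12,12] [33] [46,10,6] [37] [39].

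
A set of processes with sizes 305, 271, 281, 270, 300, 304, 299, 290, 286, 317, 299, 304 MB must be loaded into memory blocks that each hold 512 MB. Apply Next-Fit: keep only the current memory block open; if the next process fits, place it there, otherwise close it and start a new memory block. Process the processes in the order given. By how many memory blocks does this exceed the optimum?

Next-Fit: [305] [271] [281] [270] [300] [304] [299] [290] [286] [317] [299] [304] → 12 memory blocks.
12 processes exceed 256 MB (half the capacity), and no two of those can share a memory block, so at least 12 memory blocks are needed.
So 12 is already optimal.

0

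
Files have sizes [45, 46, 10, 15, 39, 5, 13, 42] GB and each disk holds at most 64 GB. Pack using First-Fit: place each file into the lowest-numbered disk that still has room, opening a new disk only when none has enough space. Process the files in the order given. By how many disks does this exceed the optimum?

First-Fit: [45,10,5] [46,15] [39,13] [42] → 4 disks.
Total size 215 GB; any packing needs at least ⌈215/64⌉ = 4 disks.
So 4 is already optimal.

0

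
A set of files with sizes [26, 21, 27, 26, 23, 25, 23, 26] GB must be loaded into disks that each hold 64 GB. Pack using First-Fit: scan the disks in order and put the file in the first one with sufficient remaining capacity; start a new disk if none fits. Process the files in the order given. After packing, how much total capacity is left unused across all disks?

59

Put 26 GB in disk 1; 38 GB remain.
Put 21 GB in disk 1; 17 GB remain.
Put 27 GB in disk 2; 37 GB remain.
Put 26 GB in disk 2; 11 GB remain.
Put 23 GB in disk 3; 41 GB remain.
Put 25 GB in disk 3; 16 GB remain.
Put 23 GB in disk 4; 41 GB remain.
Put 26 GB in disk 4; 15 GB remain.
4 disks × 64 GB = 256 GB; used 197 GB; unused 59 GB.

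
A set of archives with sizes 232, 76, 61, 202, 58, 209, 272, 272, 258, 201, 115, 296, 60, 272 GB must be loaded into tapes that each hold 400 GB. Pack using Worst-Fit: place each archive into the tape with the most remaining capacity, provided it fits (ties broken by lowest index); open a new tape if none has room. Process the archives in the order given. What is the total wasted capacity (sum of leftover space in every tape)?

tape 1: place 232 GB, 168 GB left
tape 1: place 76 GB, 92 GB left
tape 1: place 61 GB, 31 GB left
tape 2: place 202 GB, 198 GB left
tape 2: place 58 GB, 140 GB left
tape 3: place 209 GB, 191 GB left
tape 4: place 272 GB, 128 GB left
tape 5: place 272 GB, 128 GB left
tape 6: place 258 GB, 142 GB left
tape 7: place 201 GB, 199 GB left
tape 7: place 115 GB, 84 GB left
tape 8: place 296 GB, 104 GB left
tape 3: place 60 GB, 131 GB left
tape 9: place 272 GB, 128 GB left
9 tapes × 400 GB = 3600 GB; used 2584 GB; unused 1016 GB.

1016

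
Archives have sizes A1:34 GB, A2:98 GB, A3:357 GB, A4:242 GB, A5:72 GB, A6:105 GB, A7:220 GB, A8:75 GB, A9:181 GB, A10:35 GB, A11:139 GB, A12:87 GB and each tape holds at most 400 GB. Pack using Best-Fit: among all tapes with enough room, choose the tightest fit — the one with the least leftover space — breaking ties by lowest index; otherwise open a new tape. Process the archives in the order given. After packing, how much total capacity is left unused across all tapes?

355

tape 1: place A1 (34 GB), 366 GB left
tape 1: place A2 (98 GB), 268 GB left
tape 2: place A3 (357 GB), 43 GB left
tape 1: place A4 (242 GB), 26 GB left
tape 3: place A5 (72 GB), 328 GB left
tape 3: place A6 (105 GB), 223 GB left
tape 3: place A7 (220 GB), 3 GB left
tape 4: place A8 (75 GB), 325 GB left
tape 4: place A9 (181 GB), 144 GB left
tape 2: place A10 (35 GB), 8 GB left
tape 4: place A11 (139 GB), 5 GB left
tape 5: place A12 (87 GB), 313 GB left
5 tapes × 400 GB = 2000 GB; used 1645 GB; unused 355 GB.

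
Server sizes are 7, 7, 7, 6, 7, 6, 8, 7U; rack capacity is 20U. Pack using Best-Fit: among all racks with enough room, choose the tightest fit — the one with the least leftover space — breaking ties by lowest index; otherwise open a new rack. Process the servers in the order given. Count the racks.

7U → rack 1 (remaining 13U)
7U → rack 1 (remaining 6U)
7U → rack 2 (remaining 13U)
6U → rack 1 (remaining 0U)
7U → rack 2 (remaining 6U)
6U → rack 2 (remaining 0U)
8U → rack 3 (remaining 12U)
7U → rack 3 (remaining 5U)
Final racks: [7,7,6] [7,7,6] [8,7].

3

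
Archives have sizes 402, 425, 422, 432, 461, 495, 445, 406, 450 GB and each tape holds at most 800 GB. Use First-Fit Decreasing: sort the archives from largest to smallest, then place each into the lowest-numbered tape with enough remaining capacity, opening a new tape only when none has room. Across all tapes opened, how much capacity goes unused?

Sorted descending: 495, 461, 450, 445, 432, 425, 422, 406, 402.
495 GB → tape 1 (remaining 305 GB)
461 GB → tape 2 (remaining 339 GB)
450 GB → tape 3 (remaining 350 GB)
445 GB → tape 4 (remaining 355 GB)
432 GB → tape 5 (remaining 368 GB)
425 GB → tape 6 (remaining 375 GB)
422 GB → tape 7 (remaining 378 GB)
406 GB → tape 8 (remaining 394 GB)
402 GB → tape 9 (remaining 398 GB)
9 tapes × 800 GB = 7200 GB; used 3938 GB; unused 3262 GB.

3262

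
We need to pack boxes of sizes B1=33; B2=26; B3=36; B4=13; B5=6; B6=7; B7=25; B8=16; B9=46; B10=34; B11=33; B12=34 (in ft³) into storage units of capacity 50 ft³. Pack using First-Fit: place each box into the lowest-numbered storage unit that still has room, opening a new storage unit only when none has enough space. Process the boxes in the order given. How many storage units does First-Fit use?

Put B1 (33 ft³) in storage unit 1; 17 ft³ remain.
Put B2 (26 ft³) in storage unit 2; 24 ft³ remain.
Put B3 (36 ft³) in storage unit 3; 14 ft³ remain.
Put B4 (13 ft³) in storage unit 1; 4 ft³ remain.
Put B5 (6 ft³) in storage unit 2; 18 ft³ remain.
Put B6 (7 ft³) in storage unit 2; 11 ft³ remain.
Put B7 (25 ft³) in storage unit 4; 25 ft³ remain.
Put B8 (16 ft³) in storage unit 4; 9 ft³ remain.
Put B9 (46 ft³) in storage unit 5; 4 ft³ remain.
Put B10 (34 ft³) in storage unit 6; 16 ft³ remain.
Put B11 (33 ft³) in storage unit 7; 17 ft³ remain.
Put B12 (34 ft³) in storage unit 8; 16 ft³ remain.

8 storage units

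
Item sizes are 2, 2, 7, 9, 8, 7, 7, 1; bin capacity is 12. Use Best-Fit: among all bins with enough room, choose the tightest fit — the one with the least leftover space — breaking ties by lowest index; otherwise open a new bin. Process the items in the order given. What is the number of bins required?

bin 1: place 2, 10 left
bin 1: place 2, 8 left
bin 1: place 7, 1 left
bin 2: place 9, 3 left
bin 3: place 8, 4 left
bin 4: place 7, 5 left
bin 5: place 7, 5 left
bin 1: place 1, 0 left

5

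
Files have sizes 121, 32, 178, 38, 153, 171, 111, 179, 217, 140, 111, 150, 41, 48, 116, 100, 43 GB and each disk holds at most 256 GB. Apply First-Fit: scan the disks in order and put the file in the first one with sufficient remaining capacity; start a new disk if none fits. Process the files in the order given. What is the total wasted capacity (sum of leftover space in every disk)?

121 GB → disk 1 (remaining 135 GB)
32 GB → disk 1 (remaining 103 GB)
178 GB → disk 2 (remaining 78 GB)
38 GB → disk 1 (remaining 65 GB)
153 GB → disk 3 (remaining 103 GB)
171 GB → disk 4 (remaining 85 GB)
111 GB → disk 5 (remaining 145 GB)
179 GB → disk 6 (remaining 77 GB)
217 GB → disk 7 (remaining 39 GB)
140 GB → disk 5 (remaining 5 GB)
111 GB → disk 8 (remaining 145 GB)
150 GB → disk 9 (remaining 106 GB)
41 GB → disk 1 (remaining 24 GB)
48 GB → disk 2 (remaining 30 GB)
116 GB → disk 8 (remaining 29 GB)
100 GB → disk 3 (remaining 3 GB)
43 GB → disk 4 (remaining 42 GB)
9 disks × 256 GB = 2304 GB; used 1949 GB; unused 355 GB.

355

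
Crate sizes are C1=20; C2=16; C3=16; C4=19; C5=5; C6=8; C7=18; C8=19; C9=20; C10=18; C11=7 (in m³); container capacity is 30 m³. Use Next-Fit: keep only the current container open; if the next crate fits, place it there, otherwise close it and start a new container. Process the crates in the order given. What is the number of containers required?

8

C1 (20 m³) → container 1 (remaining 10 m³)
C2 (16 m³) → container 2 (remaining 14 m³)
C3 (16 m³) → container 3 (remaining 14 m³)
C4 (19 m³) → container 4 (remaining 11 m³)
C5 (5 m³) → container 4 (remaining 6 m³)
C6 (8 m³) → container 5 (remaining 22 m³)
C7 (18 m³) → container 5 (remaining 4 m³)
C8 (19 m³) → container 6 (remaining 11 m³)
C9 (20 m³) → container 7 (remaining 10 m³)
C10 (18 m³) → container 8 (remaining 12 m³)
C11 (7 m³) → container 8 (remaining 5 m³)
Final containers: [20] [16] [16] [19,5] [8,18] [19] [20] [18,7].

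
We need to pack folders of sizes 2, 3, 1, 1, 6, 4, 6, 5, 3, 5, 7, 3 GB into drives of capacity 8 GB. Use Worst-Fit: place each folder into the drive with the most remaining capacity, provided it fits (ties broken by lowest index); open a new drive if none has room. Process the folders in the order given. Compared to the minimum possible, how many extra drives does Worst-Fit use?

1

Worst-Fit: [2,3,1,1] [6] [4,3] [6] [5,3] [5] [7] → 7 drives.
Total size 46 GB; any packing needs at least ⌈46/8⌉ = 6 drives.
An optimal packing achieves that bound: [7,1] [6,2] [6,1] [5,3] [5,3] [4,3] → 6 drives.
Excess: 7 − 6 = 1.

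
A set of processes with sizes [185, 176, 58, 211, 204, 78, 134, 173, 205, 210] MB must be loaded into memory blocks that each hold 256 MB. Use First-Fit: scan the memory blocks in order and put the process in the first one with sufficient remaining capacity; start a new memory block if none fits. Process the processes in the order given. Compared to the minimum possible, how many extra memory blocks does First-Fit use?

First-Fit: [185,58] [176,78] [211] [204] [134] [173] [205] [210] → 8 memory blocks.
8 processes exceed 128 MB (half the capacity), and no two of those can share a memory block, so at least 8 memory blocks are needed.
So 8 is already optimal.

0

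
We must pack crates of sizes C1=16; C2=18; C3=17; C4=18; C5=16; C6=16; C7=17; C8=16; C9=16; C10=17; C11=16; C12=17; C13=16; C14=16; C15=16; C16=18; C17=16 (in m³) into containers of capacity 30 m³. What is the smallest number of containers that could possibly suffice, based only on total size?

10 containers

Total size = 16 + 18 + 17 + 18 + 16 + 16 + 17 + 16 + 16 + 17 + 16 + 17 + 16 + 16 + 16 + 18 + 16 = 282 m³.
⌈282 / 30⌉ = 10.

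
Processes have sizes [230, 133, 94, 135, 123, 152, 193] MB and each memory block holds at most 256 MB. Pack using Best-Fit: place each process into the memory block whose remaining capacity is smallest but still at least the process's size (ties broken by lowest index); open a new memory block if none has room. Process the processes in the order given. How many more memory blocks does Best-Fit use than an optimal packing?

Best-Fit: [230] [133,94] [135] [123] [152] [193] → 6 memory blocks.
Total size 1060 MB; any packing needs at least ⌈1060/256⌉ = 5 memory blocks.
An optimal packing achieves that bound: [230] [193] [152,94] [135] [133,123] → 5 memory blocks.
Excess: 6 − 5 = 1.

1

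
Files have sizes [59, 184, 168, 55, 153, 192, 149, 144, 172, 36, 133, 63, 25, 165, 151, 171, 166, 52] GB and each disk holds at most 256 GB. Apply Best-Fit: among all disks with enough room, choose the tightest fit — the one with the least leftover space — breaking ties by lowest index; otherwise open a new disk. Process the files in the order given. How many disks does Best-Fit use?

12 disks

59 GB → disk 1 (remaining 197 GB)
184 GB → disk 1 (remaining 13 GB)
168 GB → disk 2 (remaining 88 GB)
55 GB → disk 2 (remaining 33 GB)
153 GB → disk 3 (remaining 103 GB)
192 GB → disk 4 (remaining 64 GB)
149 GB → disk 5 (remaining 107 GB)
144 GB → disk 6 (remaining 112 GB)
172 GB → disk 7 (remaining 84 GB)
36 GB → disk 4 (remaining 28 GB)
133 GB → disk 8 (remaining 123 GB)
63 GB → disk 7 (remaining 21 GB)
25 GB → disk 4 (remaining 3 GB)
165 GB → disk 9 (remaining 91 GB)
151 GB → disk 10 (remaining 105 GB)
171 GB → disk 11 (remaining 85 GB)
166 GB → disk 12 (remaining 90 GB)
52 GB → disk 11 (remaining 33 GB)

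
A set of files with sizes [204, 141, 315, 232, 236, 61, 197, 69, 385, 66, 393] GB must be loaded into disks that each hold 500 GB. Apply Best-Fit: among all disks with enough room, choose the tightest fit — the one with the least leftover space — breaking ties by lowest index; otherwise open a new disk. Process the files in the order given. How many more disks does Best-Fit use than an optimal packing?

1

Best-Fit: [204,141,61,69] [315] [232,236] [197] [385,66] [393] → 6 disks.
Total size 2299 GB; any packing needs at least ⌈2299/500⌉ = 5 disks.
An optimal packing achieves that bound: [393,69] [385,66] [315,141] [236,232] [204,197,61] → 5 disks.
Excess: 6 − 5 = 1.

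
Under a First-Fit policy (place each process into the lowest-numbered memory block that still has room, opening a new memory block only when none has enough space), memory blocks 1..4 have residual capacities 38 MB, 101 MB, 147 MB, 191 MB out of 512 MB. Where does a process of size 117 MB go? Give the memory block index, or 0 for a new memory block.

3

Memory blocks with room: memory block 3 (147 MB), memory block 4 (191 MB).
The first with room is memory block 3.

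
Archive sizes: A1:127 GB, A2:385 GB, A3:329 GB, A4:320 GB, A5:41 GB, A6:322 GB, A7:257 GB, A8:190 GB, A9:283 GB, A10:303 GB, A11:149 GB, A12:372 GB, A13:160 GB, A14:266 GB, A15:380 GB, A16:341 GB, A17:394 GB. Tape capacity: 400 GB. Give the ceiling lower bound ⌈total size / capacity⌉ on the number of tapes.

12

Total size = 127 + 385 + 329 + 320 + 41 + 322 + 257 + 190 + 283 + 303 + 149 + 372 + 160 + 266 + 380 + 341 + 394 = 4619 GB.
⌈4619 / 400⌉ = 12.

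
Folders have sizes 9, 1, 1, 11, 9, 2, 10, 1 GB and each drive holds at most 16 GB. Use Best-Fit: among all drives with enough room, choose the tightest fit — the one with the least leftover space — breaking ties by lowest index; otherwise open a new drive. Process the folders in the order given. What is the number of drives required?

4

9 GB → drive 1 (remaining 7 GB)
1 GB → drive 1 (remaining 6 GB)
1 GB → drive 1 (remaining 5 GB)
11 GB → drive 2 (remaining 5 GB)
9 GB → drive 3 (remaining 7 GB)
2 GB → drive 1 (remaining 3 GB)
10 GB → drive 4 (remaining 6 GB)
1 GB → drive 1 (remaining 2 GB)
Final drives: [9,1,1,2,1] [11] [9] [10].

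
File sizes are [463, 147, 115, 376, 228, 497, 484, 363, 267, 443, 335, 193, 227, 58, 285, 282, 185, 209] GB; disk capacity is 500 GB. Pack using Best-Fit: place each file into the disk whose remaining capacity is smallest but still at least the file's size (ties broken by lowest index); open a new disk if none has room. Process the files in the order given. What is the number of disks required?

12

Put 463 GB in disk 1; 37 GB remain.
Put 147 GB in disk 2; 353 GB remain.
Put 115 GB in disk 2; 238 GB remain.
Put 376 GB in disk 3; 124 GB remain.
Put 228 GB in disk 2; 10 GB remain.
Put 497 GB in disk 4; 3 GB remain.
Put 484 GB in disk 5; 16 GB remain.
Put 363 GB in disk 6; 137 GB remain.
Put 267 GB in disk 7; 233 GB remain.
Put 443 GB in disk 8; 57 GB remain.
Put 335 GB in disk 9; 165 GB remain.
Put 193 GB in disk 7; 40 GB remain.
Put 227 GB in disk 10; 273 GB remain.
Put 58 GB in disk 3; 66 GB remain.
Put 285 GB in disk 11; 215 GB remain.
Put 282 GB in disk 12; 218 GB remain.
Put 185 GB in disk 11; 30 GB remain.
Put 209 GB in disk 12; 9 GB remain.
Final disks: [463] [147,115,228] [376,58] [497] [484] [363] [267,193] [443] [335] [227] [285,185] [282,209].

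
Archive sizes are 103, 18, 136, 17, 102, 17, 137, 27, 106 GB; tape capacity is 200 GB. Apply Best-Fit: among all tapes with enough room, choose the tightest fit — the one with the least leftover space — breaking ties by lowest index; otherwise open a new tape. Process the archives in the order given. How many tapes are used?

tape 1: place 103 GB, 97 GB left
tape 1: place 18 GB, 79 GB left
tape 2: place 136 GB, 64 GB left
tape 2: place 17 GB, 47 GB left
tape 3: place 102 GB, 98 GB left
tape 2: place 17 GB, 30 GB left
tape 4: place 137 GB, 63 GB left
tape 2: place 27 GB, 3 GB left
tape 5: place 106 GB, 94 GB left
Final tapes: [103,18] [136,17,17,27] [102] [137] [106].

5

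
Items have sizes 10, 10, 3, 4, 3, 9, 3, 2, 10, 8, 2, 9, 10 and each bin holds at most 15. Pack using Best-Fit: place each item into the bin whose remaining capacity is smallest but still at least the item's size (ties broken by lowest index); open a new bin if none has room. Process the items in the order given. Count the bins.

Put 10 in bin 1; 5 remain.
Put 10 in bin 2; 5 remain.
Put 3 in bin 1; 2 remain.
Put 4 in bin 2; 1 remain.
Put 3 in bin 3; 12 remain.
Put 9 in bin 3; 3 remain.
Put 3 in bin 3; 0 remain.
Put 2 in bin 1; 0 remain.
Put 10 in bin 4; 5 remain.
Put 8 in bin 5; 7 remain.
Put 2 in bin 4; 3 remain.
Put 9 in bin 6; 6 remain.
Put 10 in bin 7; 5 remain.

7 bins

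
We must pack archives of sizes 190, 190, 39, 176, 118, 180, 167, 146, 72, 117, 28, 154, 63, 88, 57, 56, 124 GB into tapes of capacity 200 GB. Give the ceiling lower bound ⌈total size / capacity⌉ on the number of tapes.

Total size = 190 + 190 + 39 + 176 + 118 + 180 + 167 + 146 + 72 + 117 + 28 + 154 + 63 + 88 + 57 + 56 + 124 = 1965 GB.
⌈1965 / 200⌉ = 10.

10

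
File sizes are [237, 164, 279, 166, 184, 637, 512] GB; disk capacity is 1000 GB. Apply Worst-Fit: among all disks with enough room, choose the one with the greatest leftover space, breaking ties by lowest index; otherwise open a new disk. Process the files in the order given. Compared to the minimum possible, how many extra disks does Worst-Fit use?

0

Worst-Fit: [237,164,279,166] [184,637] [512] → 3 disks.
Total size 2179 GB; any packing needs at least ⌈2179/1000⌉ = 3 disks.
So 3 is already optimal.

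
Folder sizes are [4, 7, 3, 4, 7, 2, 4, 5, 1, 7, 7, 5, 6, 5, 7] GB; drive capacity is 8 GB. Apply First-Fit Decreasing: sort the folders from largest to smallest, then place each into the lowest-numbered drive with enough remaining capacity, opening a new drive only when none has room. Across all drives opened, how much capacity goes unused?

14

Sorted descending: 7, 7, 7, 7, 7, 6, 5, 5, 5, 4, 4, 4, 3, 2, 1.
Put 7 GB in drive 1; 1 GB remain.
Put 7 GB in drive 2; 1 GB remain.
Put 7 GB in drive 3; 1 GB remain.
Put 7 GB in drive 4; 1 GB remain.
Put 7 GB in drive 5; 1 GB remain.
Put 6 GB in drive 6; 2 GB remain.
Put 5 GB in drive 7; 3 GB remain.
Put 5 GB in drive 8; 3 GB remain.
Put 5 GB in drive 9; 3 GB remain.
Put 4 GB in drive 10; 4 GB remain.
Put 4 GB in drive 10; 0 GB remain.
Put 4 GB in drive 11; 4 GB remain.
Put 3 GB in drive 7; 0 GB remain.
Put 2 GB in drive 6; 0 GB remain.
Put 1 GB in drive 1; 0 GB remain.
11 drives × 8 GB = 88 GB; used 74 GB; unused 14 GB.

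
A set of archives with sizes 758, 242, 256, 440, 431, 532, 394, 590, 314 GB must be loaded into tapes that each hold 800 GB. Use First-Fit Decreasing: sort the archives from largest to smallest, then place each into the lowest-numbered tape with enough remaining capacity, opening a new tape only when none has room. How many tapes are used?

6

Sorted descending: 758, 590, 532, 440, 431, 394, 314, 256, 242.
758 GB → tape 1 (remaining 42 GB)
590 GB → tape 2 (remaining 210 GB)
532 GB → tape 3 (remaining 268 GB)
440 GB → tape 4 (remaining 360 GB)
431 GB → tape 5 (remaining 369 GB)
394 GB → tape 6 (remaining 406 GB)
314 GB → tape 4 (remaining 46 GB)
256 GB → tape 3 (remaining 12 GB)
242 GB → tape 5 (remaining 127 GB)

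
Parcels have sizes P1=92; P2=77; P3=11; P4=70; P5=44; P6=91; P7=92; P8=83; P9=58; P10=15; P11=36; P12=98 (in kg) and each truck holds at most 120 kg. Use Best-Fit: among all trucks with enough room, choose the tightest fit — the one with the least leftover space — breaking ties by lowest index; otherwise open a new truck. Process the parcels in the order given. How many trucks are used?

8 trucks

truck 1: place P1 (92 kg), 28 kg left
truck 2: place P2 (77 kg), 43 kg left
truck 1: place P3 (11 kg), 17 kg left
truck 3: place P4 (70 kg), 50 kg left
truck 3: place P5 (44 kg), 6 kg left
truck 4: place P6 (91 kg), 29 kg left
truck 5: place P7 (92 kg), 28 kg left
truck 6: place P8 (83 kg), 37 kg left
truck 7: place P9 (58 kg), 62 kg left
truck 1: place P10 (15 kg), 2 kg left
truck 6: place P11 (36 kg), 1 kg left
truck 8: place P12 (98 kg), 22 kg left
Final trucks: [92,11,15] [77] [70,44] [91] [92] [83,36] [58] [98].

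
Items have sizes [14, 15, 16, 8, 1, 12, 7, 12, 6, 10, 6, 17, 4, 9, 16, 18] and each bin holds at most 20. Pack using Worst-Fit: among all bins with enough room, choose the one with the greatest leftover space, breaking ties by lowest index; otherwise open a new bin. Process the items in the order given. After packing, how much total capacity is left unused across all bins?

14 → bin 1 (remaining 6)
15 → bin 2 (remaining 5)
16 → bin 3 (remaining 4)
8 → bin 4 (remaining 12)
1 → bin 4 (remaining 11)
12 → bin 5 (remaining 8)
7 → bin 4 (remaining 4)
12 → bin 6 (remaining 8)
6 → bin 5 (remaining 2)
10 → bin 7 (remaining 10)
6 → bin 7 (remaining 4)
17 → bin 8 (remaining 3)
4 → bin 6 (remaining 4)
9 → bin 9 (remaining 11)
16 → bin 10 (remaining 4)
18 → bin 11 (remaining 2)
11 bins × 20 = 220; used 171; unused 49.

49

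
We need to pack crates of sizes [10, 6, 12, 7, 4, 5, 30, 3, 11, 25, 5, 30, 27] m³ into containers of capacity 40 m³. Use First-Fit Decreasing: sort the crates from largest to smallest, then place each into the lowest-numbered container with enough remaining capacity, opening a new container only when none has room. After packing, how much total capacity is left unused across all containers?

25

Sorted descending: 30, 30, 27, 25, 12, 11, 10, 7, 6, 5, 5, 4, 3.
Put 30 m³ in container 1; 10 m³ remain.
Put 30 m³ in container 2; 10 m³ remain.
Put 27 m³ in container 3; 13 m³ remain.
Put 25 m³ in container 4; 15 m³ remain.
Put 12 m³ in container 3; 1 m³ remain.
Put 11 m³ in container 4; 4 m³ remain.
Put 10 m³ in container 1; 0 m³ remain.
Put 7 m³ in container 2; 3 m³ remain.
Put 6 m³ in container 5; 34 m³ remain.
Put 5 m³ in container 5; 29 m³ remain.
Put 5 m³ in container 5; 24 m³ remain.
Put 4 m³ in container 4; 0 m³ remain.
Put 3 m³ in container 2; 0 m³ remain.
5 containers × 40 m³ = 200 m³; used 175 m³; unused 25 m³.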